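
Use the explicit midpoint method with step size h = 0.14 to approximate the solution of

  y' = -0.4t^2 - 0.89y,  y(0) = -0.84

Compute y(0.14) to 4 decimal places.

-0.7421

Midpoint: k1 = f(t_n, y_n); k2 = f(t_n + h/2, y_n + (h/2)·k1); y_{n+1} = y_n + h·k2.
t=0.000000, y=-0.840000:
  k1 = f(0.000000, -0.840000) = 0.747600
  k2 = f(0.070000, -0.787668) = 0.699065
  y ← -0.840000 + 0.14·0.699065 = -0.742131
y(0.14) ≈ -0.7421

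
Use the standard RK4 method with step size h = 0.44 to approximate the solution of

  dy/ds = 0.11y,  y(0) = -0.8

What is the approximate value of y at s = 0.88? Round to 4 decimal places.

-0.8813

RK4: k1 = f(s_n, y_n); k2 = f(s_n + h/2, y_n + (h/2)·k1); k3 = f(s_n + h/2, y_n + (h/2)·k2); k4 = f(s_n + h, y_n + h·k3); y_{n+1} = y_n + (h/6)·(k1 + 2k2 + 2k3 + k4).
s=0.000000, y=-0.800000:
  k1 = f(0.000000, -0.800000) = -0.088000
  k2 = f(0.220000, -0.819360) = -0.090130
  k3 = f(0.220000, -0.819829) = -0.090181
  k4 = f(0.440000, -0.839680) = -0.092365
  y ← -0.800000 + (0.44/6)·(k1 + 2k2 + 2k3 + k4) = -0.839672
s=0.440000, y=-0.839672:
  k1 = f(0.440000, -0.839672) = -0.092364
  k2 = f(0.660000, -0.859992) = -0.094599
  k3 = f(0.660000, -0.860484) = -0.094653
  k4 = f(0.880000, -0.881320) = -0.096945
  y ← -0.839672 + (0.44/6)·(k1 + 2k2 + 2k3 + k4) = -0.881312
y(0.88) ≈ -0.8813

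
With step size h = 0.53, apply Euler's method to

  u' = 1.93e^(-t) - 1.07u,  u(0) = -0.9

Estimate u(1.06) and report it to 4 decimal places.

Euler: u_{n+1} = u_n + h·f(t_n, u_n).
t=0.000000, u=-0.900000: f=2.893000 → u ← -0.900000 + 0.53·2.893000 = 0.633290
t=0.530000, u=0.633290: f=0.458387 → u ← 0.633290 + 0.53·0.458387 = 0.876235
u(1.06) ≈ 0.8762

0.8762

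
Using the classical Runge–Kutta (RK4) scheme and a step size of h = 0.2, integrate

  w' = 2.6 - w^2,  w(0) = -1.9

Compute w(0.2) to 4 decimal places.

-2.2080

RK4: k1 = f(x_n, w_n); k2 = f(x_n + h/2, w_n + (h/2)·k1); k3 = f(x_n + h/2, w_n + (h/2)·k2); k4 = f(x_n + h, w_n + h·k3); w_{n+1} = w_n + (h/6)·(k1 + 2k2 + 2k3 + k4).
x=0.000000, w=-1.900000:
  k1 = f(0.000000, -1.900000) = -1.010000
  k2 = f(0.100000, -2.001000) = -1.404001
  k3 = f(0.100000, -2.040400) = -1.563233
  k4 = f(0.200000, -2.212647) = -2.295805
  w ← -1.900000 + (0.2/6)·(k1 + 2k2 + 2k3 + k4) = -2.208009
w(0.2) ≈ -2.2080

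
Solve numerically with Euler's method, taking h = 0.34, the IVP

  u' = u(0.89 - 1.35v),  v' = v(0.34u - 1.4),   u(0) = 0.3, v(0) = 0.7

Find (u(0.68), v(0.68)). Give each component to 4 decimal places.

Euler on (u,v): u_{n+1} = u_n + h·u', v_{n+1} = v_n + h·v'.
0.000000: (0.300000, 0.700000); f=(-0.016500, -0.908600) → (0.294390, 0.391076)
0.340000: (0.294390, 0.391076); f=(0.106583, -0.508363) → (0.330628, 0.218233)
(u(0.68), v(0.68)) ≈ (0.3306, 0.2182)

0.3306, 0.2182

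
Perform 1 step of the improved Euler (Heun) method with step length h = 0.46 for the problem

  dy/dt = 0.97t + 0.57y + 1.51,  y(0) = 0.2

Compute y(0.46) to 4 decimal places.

1.1476

Heun: k1 = f(t_n, y_n); k2 = f(t_n + h, y_n + h·k1); y_{n+1} = y_n + (h/2)·(k1 + k2).
t=0.000000, y=0.200000:
  k1 = f(0.000000, 0.200000) = 1.624000
  k2 = f(0.460000, 0.947040) = 2.496013
  y ← 0.200000 + (0.46/2)·(1.624000 + 2.496013) = 1.147603
y(0.46) ≈ 1.1476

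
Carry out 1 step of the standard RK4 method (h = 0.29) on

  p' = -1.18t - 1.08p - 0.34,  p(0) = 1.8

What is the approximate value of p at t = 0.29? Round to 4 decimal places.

RK4: k1 = f(t_n, p_n); k2 = f(t_n + h/2, p_n + (h/2)·k1); k3 = f(t_n + h/2, p_n + (h/2)·k2); k4 = f(t_n + h, p_n + h·k3); p_{n+1} = p_n + (h/6)·(k1 + 2k2 + 2k3 + k4).
t=0.000000, p=1.800000:
  k1 = f(0.000000, 1.800000) = -2.284000
  k2 = f(0.145000, 1.468820) = -2.097426
  k3 = f(0.145000, 1.495873) = -2.126643
  k4 = f(0.290000, 1.183273) = -1.960135
  p ← 1.800000 + (0.29/6)·(k1 + 2k2 + 2k3 + k4) = 1.186540
p(0.29) ≈ 1.1865

1.1865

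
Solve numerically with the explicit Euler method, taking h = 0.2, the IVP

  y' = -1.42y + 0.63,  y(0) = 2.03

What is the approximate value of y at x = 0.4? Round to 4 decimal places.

1.2569

Euler: y_{n+1} = y_n + h·f(x_n, y_n).
x=0.000000, y=2.030000: f=-2.252600 → y ← 2.030000 + 0.2·(-2.252600) = 1.579480
x=0.200000, y=1.579480: f=-1.612862 → y ← 1.579480 + 0.2·(-1.612862) = 1.256908
y(0.4) ≈ 1.2569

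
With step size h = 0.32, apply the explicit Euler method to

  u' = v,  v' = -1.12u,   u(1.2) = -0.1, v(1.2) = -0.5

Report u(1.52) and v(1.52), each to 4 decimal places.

Euler on (u,v): u_{n+1} = u_n + h·u', v_{n+1} = v_n + h·v'.
1.200000: (-0.100000, -0.500000); f=(-0.500000, 0.112000) → (-0.260000, -0.464160)
(u(1.52), v(1.52)) ≈ (-0.2600, -0.4642)

-0.2600, -0.4642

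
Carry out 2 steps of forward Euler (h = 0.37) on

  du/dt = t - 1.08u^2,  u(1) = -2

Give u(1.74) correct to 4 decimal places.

-6.8864

Euler: u_{n+1} = u_n + h·f(t_n, u_n).
t=1.000000, u=-2.000000: f=-3.320000 → u ← -2.000000 + 0.37·(-3.320000) = -3.228400
t=1.370000, u=-3.228400: f=-9.886372 → u ← -3.228400 + 0.37·(-9.886372) = -6.886358
u(1.74) ≈ -6.8864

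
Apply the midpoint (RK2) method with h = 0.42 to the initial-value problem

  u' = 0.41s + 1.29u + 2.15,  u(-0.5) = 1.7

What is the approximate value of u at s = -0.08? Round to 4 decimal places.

3.9449

Midpoint: k1 = f(s_n, u_n); k2 = f(s_n + h/2, u_n + (h/2)·k1); u_{n+1} = u_n + h·k2.
s=-0.500000, u=1.700000:
  k1 = f(-0.500000, 1.700000) = 4.138000
  k2 = f(-0.290000, 2.568980) = 5.345084
  u ← 1.700000 + 0.42·5.345084 = 3.944935
u(-0.08) ≈ 3.9449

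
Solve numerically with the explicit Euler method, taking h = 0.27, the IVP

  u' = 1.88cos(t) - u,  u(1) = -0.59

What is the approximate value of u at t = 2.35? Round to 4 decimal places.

Euler: u_{n+1} = u_n + h·f(t_n, u_n).
t=1.000000, u=-0.590000: f=1.605768 → u ← -0.590000 + 0.27·1.605768 = -0.156443
t=1.270000, u=-0.156443: f=0.713451 → u ← -0.156443 + 0.27·0.713451 = 0.036189
t=1.540000, u=0.036189: f=0.021699 → u ← 0.036189 + 0.27·0.021699 = 0.042048
t=1.810000, u=0.042048: f=-0.487474 → u ← 0.042048 + 0.27·(-0.487474) = -0.089570
t=2.080000, u=-0.089570: f=-0.826896 → u ← -0.089570 + 0.27·(-0.826896) = -0.312832
u(2.35) ≈ -0.3128

-0.3128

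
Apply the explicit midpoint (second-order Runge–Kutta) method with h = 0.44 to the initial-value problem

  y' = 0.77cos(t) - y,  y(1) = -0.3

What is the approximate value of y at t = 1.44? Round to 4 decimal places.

-0.1209

Midpoint: k1 = f(t_n, y_n); k2 = f(t_n + h/2, y_n + (h/2)·k1); y_{n+1} = y_n + h·k2.
t=1.000000, y=-0.300000:
  k1 = f(1.000000, -0.300000) = 0.716033
  k2 = f(1.220000, -0.142473) = 0.407080
  y ← -0.300000 + 0.44·0.407080 = -0.120885
y(1.44) ≈ -0.1209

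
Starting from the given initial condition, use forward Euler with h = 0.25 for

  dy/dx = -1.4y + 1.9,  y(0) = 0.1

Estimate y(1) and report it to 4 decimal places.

1.1327

Euler: y_{n+1} = y_n + h·f(x_n, y_n).
x=0.000000, y=0.100000: f=1.760000 → y ← 0.100000 + 0.25·1.760000 = 0.540000
x=0.250000, y=0.540000: f=1.144000 → y ← 0.540000 + 0.25·1.144000 = 0.826000
x=0.500000, y=0.826000: f=0.743600 → y ← 0.826000 + 0.25·0.743600 = 1.011900
x=0.750000, y=1.011900: f=0.483340 → y ← 1.011900 + 0.25·0.483340 = 1.132735
y(1) ≈ 1.1327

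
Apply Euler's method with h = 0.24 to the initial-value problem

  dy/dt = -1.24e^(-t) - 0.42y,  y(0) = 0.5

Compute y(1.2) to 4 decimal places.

Euler: y_{n+1} = y_n + h·f(t_n, y_n).
t=0.000000, y=0.500000: f=-1.450000 → y ← 0.500000 + 0.24·(-1.450000) = 0.152000
t=0.240000, y=0.152000: f=-1.039259 → y ← 0.152000 + 0.24·(-1.039259) = -0.097422
t=0.480000, y=-0.097422: f=-0.726374 → y ← -0.097422 + 0.24·(-0.726374) = -0.271752
t=0.720000, y=-0.271752: f=-0.489437 → y ← -0.271752 + 0.24·(-0.489437) = -0.389217
t=0.960000, y=-0.389217: f=-0.311316 → y ← -0.389217 + 0.24·(-0.311316) = -0.463933
y(1.2) ≈ -0.4639

-0.4639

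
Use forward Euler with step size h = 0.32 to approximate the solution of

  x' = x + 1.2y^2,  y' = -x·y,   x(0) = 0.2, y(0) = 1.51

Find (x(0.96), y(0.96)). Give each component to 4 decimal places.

3.3077, 0.2453

Euler on (x,y): x_{n+1} = x_n + h·x', y_{n+1} = y_n + h·y'.
0.000000: (0.200000, 1.510000); f=(2.936120, -0.302000) → (1.139558, 1.413360)
0.320000: (1.139558, 1.413360); f=(3.536662, -1.610606) → (2.271290, 0.897966)
0.640000: (2.271290, 0.897966); f=(3.238902, -2.039541) → (3.307739, 0.245313)
(x(0.96), y(0.96)) ≈ (3.3077, 0.2453)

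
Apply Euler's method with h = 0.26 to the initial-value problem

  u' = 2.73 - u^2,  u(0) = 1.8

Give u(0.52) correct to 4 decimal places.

1.6543

Euler: u_{n+1} = u_n + h·f(x_n, u_n).
x=0.000000, u=1.800000: f=-0.510000 → u ← 1.800000 + 0.26·(-0.510000) = 1.667400
x=0.260000, u=1.667400: f=-0.050223 → u ← 1.667400 + 0.26·(-0.050223) = 1.654342
u(0.52) ≈ 1.6543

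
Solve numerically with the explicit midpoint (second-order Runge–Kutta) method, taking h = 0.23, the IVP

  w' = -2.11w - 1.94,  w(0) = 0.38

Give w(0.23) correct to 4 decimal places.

-0.0976

Midpoint: k1 = f(x_n, w_n); k2 = f(x_n + h/2, w_n + (h/2)·k1); w_{n+1} = w_n + h·k2.
x=0.000000, w=0.380000:
  k1 = f(0.000000, 0.380000) = -2.741800
  k2 = f(0.115000, 0.064693) = -2.076502
  w ← 0.380000 + 0.23·(-2.076502) = -0.097596
w(0.23) ≈ -0.0976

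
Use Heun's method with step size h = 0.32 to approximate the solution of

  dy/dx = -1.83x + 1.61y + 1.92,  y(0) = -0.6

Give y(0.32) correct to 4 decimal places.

-0.3098

Heun: k1 = f(x_n, y_n); k2 = f(x_n + h, y_n + h·k1); y_{n+1} = y_n + (h/2)·(k1 + k2).
x=0.000000, y=-0.600000:
  k1 = f(0.000000, -0.600000) = 0.954000
  k2 = f(0.320000, -0.294720) = 0.859901
  y ← -0.600000 + (0.32/2)·(0.954000 + 0.859901) = -0.309776
y(0.32) ≈ -0.3098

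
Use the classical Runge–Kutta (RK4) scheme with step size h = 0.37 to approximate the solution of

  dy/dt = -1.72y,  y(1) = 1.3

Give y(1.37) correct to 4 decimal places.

RK4: k1 = f(t_n, y_n); k2 = f(t_n + h/2, y_n + (h/2)·k1); k3 = f(t_n + h/2, y_n + (h/2)·k2); k4 = f(t_n + h, y_n + h·k3); y_{n+1} = y_n + (h/6)·(k1 + 2k2 + 2k3 + k4).
t=1.000000, y=1.300000:
  k1 = f(1.000000, 1.300000) = -2.236000
  k2 = f(1.185000, 0.886340) = -1.524505
  k3 = f(1.185000, 1.017967) = -1.750903
  k4 = f(1.370000, 0.652166) = -1.121726
  y ← 1.300000 + (0.37/6)·(k1 + 2k2 + 2k3 + k4) = 0.688973
y(1.37) ≈ 0.6890

0.6890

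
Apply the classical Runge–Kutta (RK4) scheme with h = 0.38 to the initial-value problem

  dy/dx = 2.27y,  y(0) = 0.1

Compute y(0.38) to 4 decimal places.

0.2365

RK4: k1 = f(x_n, y_n); k2 = f(x_n + h/2, y_n + (h/2)·k1); k3 = f(x_n + h/2, y_n + (h/2)·k2); k4 = f(x_n + h, y_n + h·k3); y_{n+1} = y_n + (h/6)·(k1 + 2k2 + 2k3 + k4).
x=0.000000, y=0.100000:
  k1 = f(0.000000, 0.100000) = 0.227000
  k2 = f(0.190000, 0.143130) = 0.324905
  k3 = f(0.190000, 0.161732) = 0.367132
  k4 = f(0.380000, 0.239510) = 0.543688
  y ← 0.100000 + (0.38/6)·(k1 + 2k2 + 2k3 + k4) = 0.236468
y(0.38) ≈ 0.2365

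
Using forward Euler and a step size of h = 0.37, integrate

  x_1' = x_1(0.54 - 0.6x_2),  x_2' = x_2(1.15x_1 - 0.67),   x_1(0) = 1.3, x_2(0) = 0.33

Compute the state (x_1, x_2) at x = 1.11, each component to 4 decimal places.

1.7275, 0.8531

Euler on (x_1,x_2): x_1_{n+1} = x_1_n + h·x_1', x_2_{n+1} = x_2_n + h·x_2'.
0.000000: (1.300000, 0.330000); f=(0.444600, 0.272250) → (1.464502, 0.430732)
0.370000: (1.464502, 0.430732); f=(0.412346, 0.436839) → (1.617070, 0.592363)
0.740000: (1.617070, 0.592363); f=(0.298482, 0.704693) → (1.727508, 0.853099)
(x_1(1.11), x_2(1.11)) ≈ (1.7275, 0.8531)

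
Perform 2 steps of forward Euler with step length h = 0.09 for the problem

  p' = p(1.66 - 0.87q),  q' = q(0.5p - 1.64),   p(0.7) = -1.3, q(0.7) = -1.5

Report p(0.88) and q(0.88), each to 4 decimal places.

-2.0465, -0.9268

Euler on (p,q): p_{n+1} = p_n + h·p', q_{n+1} = q_n + h·q'.
0.700000: (-1.300000, -1.500000); f=(-3.854500, 3.435000) → (-1.646905, -1.190850)
0.790000: (-1.646905, -1.190850); f=(-4.440121, 2.933602) → (-2.046516, -0.926826)
(p(0.88), q(0.88)) ≈ (-2.0465, -0.9268)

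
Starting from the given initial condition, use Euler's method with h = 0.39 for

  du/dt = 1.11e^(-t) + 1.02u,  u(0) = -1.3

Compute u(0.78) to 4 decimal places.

Euler: u_{n+1} = u_n + h·f(t_n, u_n).
t=0.000000, u=-1.300000: f=-0.216000 → u ← -1.300000 + 0.39·(-0.216000) = -1.384240
t=0.390000, u=-1.384240: f=-0.660392 → u ← -1.384240 + 0.39·(-0.660392) = -1.641793
u(0.78) ≈ -1.6418

-1.6418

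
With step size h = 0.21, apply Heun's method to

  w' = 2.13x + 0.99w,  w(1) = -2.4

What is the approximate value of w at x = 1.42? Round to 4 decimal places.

-2.3187

Heun: k1 = f(x_n, w_n); k2 = f(x_n + h, w_n + h·k1); w_{n+1} = w_n + (h/2)·(k1 + k2).
x=1.000000, w=-2.400000:
  k1 = f(1.000000, -2.400000) = -0.246000
  k2 = f(1.210000, -2.451660) = 0.150157
  w ← -2.400000 + (0.21/2)·(-0.246000 + 0.150157) = -2.410064
x=1.210000, w=-2.410064:
  k1 = f(1.210000, -2.410064) = 0.191337
  k2 = f(1.420000, -2.369883) = 0.678416
  w ← -2.410064 + (0.21/2)·(0.191337 + 0.678416) = -2.318739
w(1.42) ≈ -2.3187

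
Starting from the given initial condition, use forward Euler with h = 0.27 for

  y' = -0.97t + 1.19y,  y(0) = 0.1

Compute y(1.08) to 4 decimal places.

Euler: y_{n+1} = y_n + h·f(t_n, y_n).
t=0.000000, y=0.100000: f=0.119000 → y ← 0.100000 + 0.27·0.119000 = 0.132130
t=0.270000, y=0.132130: f=-0.104665 → y ← 0.132130 + 0.27·(-0.104665) = 0.103870
t=0.540000, y=0.103870: f=-0.400194 → y ← 0.103870 + 0.27·(-0.400194) = -0.004182
t=0.810000, y=-0.004182: f=-0.790677 → y ← -0.004182 + 0.27·(-0.790677) = -0.217665
y(1.08) ≈ -0.2177

-0.2177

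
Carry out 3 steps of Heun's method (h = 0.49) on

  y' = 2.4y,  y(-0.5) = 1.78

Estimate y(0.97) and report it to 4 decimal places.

Heun: k1 = f(s_n, y_n); k2 = f(s_n + h, y_n + h·k1); y_{n+1} = y_n + (h/2)·(k1 + k2).
s=-0.500000, y=1.780000:
  k1 = f(-0.500000, 1.780000) = 4.272000
  k2 = f(-0.010000, 3.873280) = 9.295872
  y ← 1.780000 + (0.49/2)·(4.272000 + 9.295872) = 5.104129
s=-0.010000, y=5.104129:
  k1 = f(-0.010000, 5.104129) = 12.249909
  k2 = f(0.480000, 11.106584) = 26.655801
  y ← 5.104129 + (0.49/2)·(12.249909 + 26.655801) = 14.636028
s=0.480000, y=14.636028:
  k1 = f(0.480000, 14.636028) = 35.126466
  k2 = f(0.970000, 31.847996) = 76.435191
  y ← 14.636028 + (0.49/2)·(35.126466 + 76.435191) = 41.968634
y(0.97) ≈ 41.9686

41.9686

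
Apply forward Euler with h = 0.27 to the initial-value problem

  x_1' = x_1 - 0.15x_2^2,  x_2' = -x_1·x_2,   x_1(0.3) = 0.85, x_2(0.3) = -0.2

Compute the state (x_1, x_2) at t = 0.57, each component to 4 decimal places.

1.0779, -0.1541

Euler on (x_1,x_2): x_1_{n+1} = x_1_n + h·x_1', x_2_{n+1} = x_2_n + h·x_2'.
0.300000: (0.850000, -0.200000); f=(0.844000, 0.170000) → (1.077880, -0.154100)
(x_1(0.57), x_2(0.57)) ≈ (1.0779, -0.1541)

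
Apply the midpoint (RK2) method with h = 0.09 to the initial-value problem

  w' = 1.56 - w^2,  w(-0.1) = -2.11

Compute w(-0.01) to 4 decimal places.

Midpoint: k1 = f(t_n, w_n); k2 = f(t_n + h/2, w_n + (h/2)·k1); w_{n+1} = w_n + h·k2.
t=-0.100000, w=-2.110000:
  k1 = f(-0.100000, -2.110000) = -2.892100
  k2 = f(-0.055000, -2.240144) = -3.458247
  w ← -2.110000 + 0.09·(-3.458247) = -2.421242
w(-0.01) ≈ -2.4212

-2.4212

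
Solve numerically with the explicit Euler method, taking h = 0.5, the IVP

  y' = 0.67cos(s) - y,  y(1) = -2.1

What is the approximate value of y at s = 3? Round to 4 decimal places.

-0.4408

Euler: y_{n+1} = y_n + h·f(s_n, y_n).
s=1.000000, y=-2.100000: f=2.462003 → y ← -2.100000 + 0.5·2.462003 = -0.868999
s=1.500000, y=-0.868999: f=0.916393 → y ← -0.868999 + 0.5·0.916393 = -0.410802
s=2.000000, y=-0.410802: f=0.131984 → y ← -0.410802 + 0.5·0.131984 = -0.344810
s=2.500000, y=-0.344810: f=-0.191956 → y ← -0.344810 + 0.5·(-0.191956) = -0.440788
y(3) ≈ -0.4408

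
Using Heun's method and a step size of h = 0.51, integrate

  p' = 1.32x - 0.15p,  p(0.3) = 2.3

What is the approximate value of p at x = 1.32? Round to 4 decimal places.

3.0091

Heun: k1 = f(x_n, p_n); k2 = f(x_n + h, p_n + h·k1); p_{n+1} = p_n + (h/2)·(k1 + k2).
x=0.300000, p=2.300000:
  k1 = f(0.300000, 2.300000) = 0.051000
  k2 = f(0.810000, 2.326010) = 0.720299
  p ← 2.300000 + (0.51/2)·(0.051000 + 0.720299) = 2.496681
x=0.810000, p=2.496681:
  k1 = f(0.810000, 2.496681) = 0.694698
  k2 = f(1.320000, 2.850977) = 1.314753
  p ← 2.496681 + (0.51/2)·(0.694698 + 1.314753) = 3.009091
p(1.32) ≈ 3.0091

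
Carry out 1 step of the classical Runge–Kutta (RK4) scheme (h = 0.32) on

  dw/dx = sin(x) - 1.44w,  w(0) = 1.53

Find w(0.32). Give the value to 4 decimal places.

RK4: k1 = f(x_n, w_n); k2 = f(x_n + h/2, w_n + (h/2)·k1); k3 = f(x_n + h/2, w_n + (h/2)·k2); k4 = f(x_n + h, w_n + h·k3); w_{n+1} = w_n + (h/6)·(k1 + 2k2 + 2k3 + k4).
x=0.000000, w=1.530000:
  k1 = f(0.000000, 1.530000) = -2.203200
  k2 = f(0.160000, 1.177488) = -1.536265
  k3 = f(0.160000, 1.284198) = -1.689926
  k4 = f(0.320000, 0.989224) = -1.109915
  w ← 1.530000 + (0.32/6)·(k1 + 2k2 + 2k3 + k4) = 1.009173
w(0.32) ≈ 1.0092

1.0092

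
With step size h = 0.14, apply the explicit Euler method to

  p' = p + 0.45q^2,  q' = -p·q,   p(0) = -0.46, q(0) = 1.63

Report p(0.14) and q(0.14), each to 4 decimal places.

Euler on (p,q): p_{n+1} = p_n + h·p', q_{n+1} = q_n + h·q'.
0.000000: (-0.460000, 1.630000); f=(0.735605, 0.749800) → (-0.357015, 1.734972)
(p(0.14), q(0.14)) ≈ (-0.3570, 1.7350)

-0.3570, 1.7350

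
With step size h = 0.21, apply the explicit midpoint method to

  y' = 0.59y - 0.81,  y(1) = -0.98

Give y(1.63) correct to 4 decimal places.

Midpoint: k1 = f(s_n, y_n); k2 = f(s_n + h/2, y_n + (h/2)·k1); y_{n+1} = y_n + h·k2.
s=1.000000, y=-0.980000:
  k1 = f(1.000000, -0.980000) = -1.388200
  k2 = f(1.105000, -1.125761) = -1.474199
  y ← -0.980000 + 0.21·(-1.474199) = -1.289582
s=1.210000, y=-1.289582:
  k1 = f(1.210000, -1.289582) = -1.570853
  k2 = f(1.315000, -1.454521) = -1.668168
  y ← -1.289582 + 0.21·(-1.668168) = -1.639897
s=1.420000, y=-1.639897:
  k1 = f(1.420000, -1.639897) = -1.777539
  k2 = f(1.525000, -1.826539) = -1.887658
  y ← -1.639897 + 0.21·(-1.887658) = -2.036305
y(1.63) ≈ -2.0363

-2.0363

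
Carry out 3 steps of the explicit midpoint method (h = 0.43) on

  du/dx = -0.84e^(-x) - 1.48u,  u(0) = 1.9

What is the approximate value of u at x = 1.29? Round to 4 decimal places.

Midpoint: k1 = f(x_n, u_n); k2 = f(x_n + h/2, u_n + (h/2)·k1); u_{n+1} = u_n + h·k2.
x=0.000000, u=1.900000:
  k1 = f(0.000000, 1.900000) = -3.652000
  k2 = f(0.215000, 1.114820) = -2.327428
  u ← 1.900000 + 0.43·(-2.327428) = 0.899206
x=0.430000, u=0.899206:
  k1 = f(0.430000, 0.899206) = -1.877252
  k2 = f(0.645000, 0.495597) = -1.174199
  u ← 0.899206 + 0.43·(-1.174199) = 0.394300
x=0.860000, u=0.394300:
  k1 = f(0.860000, 0.394300) = -0.939020
  k2 = f(1.075000, 0.192411) = -0.571458
  u ← 0.394300 + 0.43·(-0.571458) = 0.148573
u(1.29) ≈ 0.1486

0.1486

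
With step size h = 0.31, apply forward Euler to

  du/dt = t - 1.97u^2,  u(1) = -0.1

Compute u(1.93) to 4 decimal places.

Euler: u_{n+1} = u_n + h·f(t_n, u_n).
t=1.000000, u=-0.100000: f=0.980300 → u ← -0.100000 + 0.31·0.980300 = 0.203893
t=1.310000, u=0.203893: f=1.228102 → u ← 0.203893 + 0.31·1.228102 = 0.584605
t=1.620000, u=0.584605: f=0.946727 → u ← 0.584605 + 0.31·0.946727 = 0.878090
u(1.93) ≈ 0.8781

0.8781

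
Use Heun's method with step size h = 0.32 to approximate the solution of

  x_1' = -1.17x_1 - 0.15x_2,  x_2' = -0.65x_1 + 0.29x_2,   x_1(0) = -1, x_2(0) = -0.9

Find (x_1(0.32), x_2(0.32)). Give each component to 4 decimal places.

-0.6636, -0.8132

Heun on (x_1,x_2): k1 = f(x_n, state_n); k2 = f(x_n + h, state_n + h·k1); state_{n+1} = state_n + (h/2)·(k1 + k2).
0.000000: (-1.000000, -0.900000)
  k1 = (1.305000, 0.389000)
  predictor → (-0.582400, -0.775520)
  k2 = (0.797736, 0.153659)
  → (-0.663562, -0.813175)
(x_1(0.32), x_2(0.32)) ≈ (-0.6636, -0.8132)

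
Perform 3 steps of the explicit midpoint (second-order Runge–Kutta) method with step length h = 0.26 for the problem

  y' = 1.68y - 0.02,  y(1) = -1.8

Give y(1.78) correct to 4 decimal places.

-6.5056

Midpoint: k1 = f(x_n, y_n); k2 = f(x_n + h/2, y_n + (h/2)·k1); y_{n+1} = y_n + h·k2.
x=1.000000, y=-1.800000:
  k1 = f(1.000000, -1.800000) = -3.044000
  k2 = f(1.130000, -2.195720) = -3.708810
  y ← -1.800000 + 0.26·(-3.708810) = -2.764290
x=1.260000, y=-2.764290:
  k1 = f(1.260000, -2.764290) = -4.664008
  k2 = f(1.390000, -3.370612) = -5.682627
  y ← -2.764290 + 0.26·(-5.682627) = -4.241774
x=1.520000, y=-4.241774:
  k1 = f(1.520000, -4.241774) = -7.146180
  k2 = f(1.650000, -5.170777) = -8.706905
  y ← -4.241774 + 0.26·(-8.706905) = -6.505569
y(1.78) ≈ -6.5056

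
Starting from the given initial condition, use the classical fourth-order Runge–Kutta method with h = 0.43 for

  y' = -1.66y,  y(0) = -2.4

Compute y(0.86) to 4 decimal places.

RK4: k1 = f(x_n, y_n); k2 = f(x_n + h/2, y_n + (h/2)·k1); k3 = f(x_n + h/2, y_n + (h/2)·k2); k4 = f(x_n + h, y_n + h·k3); y_{n+1} = y_n + (h/6)·(k1 + 2k2 + 2k3 + k4).
x=0.000000, y=-2.400000:
  k1 = f(0.000000, -2.400000) = 3.984000
  k2 = f(0.215000, -1.543440) = 2.562110
  k3 = f(0.215000, -1.849146) = 3.069583
  k4 = f(0.430000, -1.080079) = 1.792932
  y ← -2.400000 + (0.43/6)·(k1 + 2k2 + 2k3 + k4) = -1.178777
x=0.430000, y=-1.178777:
  k1 = f(0.430000, -1.178777) = 1.956770
  k2 = f(0.645000, -0.758072) = 1.258399
  k3 = f(0.645000, -0.908221) = 1.507648
  k4 = f(0.860000, -0.530489) = 0.880611
  y ← -1.178777 + (0.43/6)·(k1 + 2k2 + 2k3 + k4) = -0.578965
y(0.86) ≈ -0.5790

-0.5790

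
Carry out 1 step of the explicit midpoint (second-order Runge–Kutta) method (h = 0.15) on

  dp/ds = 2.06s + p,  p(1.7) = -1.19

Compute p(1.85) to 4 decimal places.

-0.7940

Midpoint: k1 = f(s_n, p_n); k2 = f(s_n + h/2, p_n + (h/2)·k1); p_{n+1} = p_n + h·k2.
s=1.700000, p=-1.190000:
  k1 = f(1.700000, -1.190000) = 2.312000
  k2 = f(1.775000, -1.016600) = 2.639900
  p ← -1.190000 + 0.15·2.639900 = -0.794015
p(1.85) ≈ -0.7940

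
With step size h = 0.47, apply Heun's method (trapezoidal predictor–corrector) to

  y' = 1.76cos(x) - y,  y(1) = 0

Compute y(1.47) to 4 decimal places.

0.1601

Heun: k1 = f(x_n, y_n); k2 = f(x_n + h, y_n + h·k1); y_{n+1} = y_n + (h/2)·(k1 + k2).
x=1.000000, y=0.000000:
  k1 = f(1.000000, 0.000000) = 0.950932
  k2 = f(1.470000, 0.446938) = -0.269837
  y ← 0.000000 + (0.47/2)·(0.950932 + (-0.269837)) = 0.160057
y(1.47) ≈ 0.1601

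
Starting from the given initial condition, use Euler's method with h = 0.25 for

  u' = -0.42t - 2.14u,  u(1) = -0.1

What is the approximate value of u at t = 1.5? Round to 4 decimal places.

-0.2017

Euler: u_{n+1} = u_n + h·f(t_n, u_n).
t=1.000000, u=-0.100000: f=-0.206000 → u ← -0.100000 + 0.25·(-0.206000) = -0.151500
t=1.250000, u=-0.151500: f=-0.200790 → u ← -0.151500 + 0.25·(-0.200790) = -0.201698
u(1.5) ≈ -0.2017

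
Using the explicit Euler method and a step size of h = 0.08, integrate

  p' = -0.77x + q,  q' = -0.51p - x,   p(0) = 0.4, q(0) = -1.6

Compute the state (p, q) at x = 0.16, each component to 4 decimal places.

Euler on (p,q): p_{n+1} = p_n + h·p', q_{n+1} = q_n + h·q'.
0.000000: (0.400000, -1.600000); f=(-1.600000, -0.204000) → (0.272000, -1.616320)
0.080000: (0.272000, -1.616320); f=(-1.677920, -0.218720) → (0.137766, -1.633818)
(p(0.16), q(0.16)) ≈ (0.1378, -1.6338)

0.1378, -1.6338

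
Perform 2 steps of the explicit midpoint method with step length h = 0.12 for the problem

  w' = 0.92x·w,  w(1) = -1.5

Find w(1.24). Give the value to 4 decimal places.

Midpoint: k1 = f(x_n, w_n); k2 = f(x_n + h/2, w_n + (h/2)·k1); w_{n+1} = w_n + h·k2.
x=1.000000, w=-1.500000:
  k1 = f(1.000000, -1.500000) = -1.380000
  k2 = f(1.060000, -1.582800) = -1.543547
  w ← -1.500000 + 0.12·(-1.543547) = -1.685226
x=1.120000, w=-1.685226:
  k1 = f(1.120000, -1.685226) = -1.736456
  k2 = f(1.180000, -1.789413) = -1.942587
  w ← -1.685226 + 0.12·(-1.942587) = -1.918336
w(1.24) ≈ -1.9183

-1.9183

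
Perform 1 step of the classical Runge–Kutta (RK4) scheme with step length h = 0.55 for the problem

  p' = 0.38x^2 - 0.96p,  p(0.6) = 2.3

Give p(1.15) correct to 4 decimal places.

RK4: k1 = f(x_n, p_n); k2 = f(x_n + h/2, p_n + (h/2)·k1); k3 = f(x_n + h/2, p_n + (h/2)·k2); k4 = f(x_n + h, p_n + h·k3); p_{n+1} = p_n + (h/6)·(k1 + 2k2 + 2k3 + k4).
x=0.600000, p=2.300000:
  k1 = f(0.600000, 2.300000) = -2.071200
  k2 = f(0.875000, 1.730420) = -1.370266
  k3 = f(0.875000, 1.923177) = -1.555312
  k4 = f(1.150000, 1.444578) = -0.884245
  p ← 2.300000 + (0.55/6)·(k1 + 2k2 + 2k3 + k4) = 1.492728
p(1.15) ≈ 1.4927

1.4927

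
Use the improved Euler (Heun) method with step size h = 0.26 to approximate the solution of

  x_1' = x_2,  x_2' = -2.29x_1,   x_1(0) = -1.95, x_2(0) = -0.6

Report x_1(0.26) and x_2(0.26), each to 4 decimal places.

Heun on (x_1,x_2): k1 = f(t_n, state_n); k2 = f(t_n + h, state_n + h·k1); state_{n+1} = state_n + (h/2)·(k1 + k2).
0.000000: (-1.950000, -0.600000)
  k1 = (-0.600000, 4.465500)
  predictor → (-2.106000, 0.561030)
  k2 = (0.561030, 4.822740)
  → (-1.955066, 0.607471)
(x_1(0.26), x_2(0.26)) ≈ (-1.9551, 0.6075)

-1.9551, 0.6075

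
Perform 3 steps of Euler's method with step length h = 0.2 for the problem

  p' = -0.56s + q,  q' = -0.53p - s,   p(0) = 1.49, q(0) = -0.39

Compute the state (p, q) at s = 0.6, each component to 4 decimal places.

Euler on (p,q): p_{n+1} = p_n + h·p', q_{n+1} = q_n + h·q'.
0.000000: (1.490000, -0.390000); f=(-0.390000, -0.789700) → (1.412000, -0.547940)
0.200000: (1.412000, -0.547940); f=(-0.659940, -0.948360) → (1.280012, -0.737612)
0.400000: (1.280012, -0.737612); f=(-0.961612, -1.078406) → (1.087690, -0.953293)
(p(0.6), q(0.6)) ≈ (1.0877, -0.9533)

1.0877, -0.9533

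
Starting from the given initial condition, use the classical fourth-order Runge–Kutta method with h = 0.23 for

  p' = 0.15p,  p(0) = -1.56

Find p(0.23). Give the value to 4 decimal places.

RK4: k1 = f(x_n, p_n); k2 = f(x_n + h/2, p_n + (h/2)·k1); k3 = f(x_n + h/2, p_n + (h/2)·k2); k4 = f(x_n + h, p_n + h·k3); p_{n+1} = p_n + (h/6)·(k1 + 2k2 + 2k3 + k4).
x=0.000000, p=-1.560000:
  k1 = f(0.000000, -1.560000) = -0.234000
  k2 = f(0.115000, -1.586910) = -0.238036
  k3 = f(0.115000, -1.587374) = -0.238106
  k4 = f(0.230000, -1.614764) = -0.242215
  p ← -1.560000 + (0.23/6)·(k1 + 2k2 + 2k3 + k4) = -1.614759
p(0.23) ≈ -1.6148

-1.6148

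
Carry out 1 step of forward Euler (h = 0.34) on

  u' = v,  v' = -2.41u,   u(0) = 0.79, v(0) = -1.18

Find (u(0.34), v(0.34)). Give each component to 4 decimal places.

0.3888, -1.8273

Euler on (u,v): u_{n+1} = u_n + h·u', v_{n+1} = v_n + h·v'.
0.000000: (0.790000, -1.180000); f=(-1.180000, -1.903900) → (0.388800, -1.827326)
(u(0.34), v(0.34)) ≈ (0.3888, -1.8273)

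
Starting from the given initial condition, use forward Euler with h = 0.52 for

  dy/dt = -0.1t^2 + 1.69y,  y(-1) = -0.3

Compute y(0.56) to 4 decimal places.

Euler: y_{n+1} = y_n + h·f(t_n, y_n).
t=-1.000000, y=-0.300000: f=-0.607000 → y ← -0.300000 + 0.52·(-0.607000) = -0.615640
t=-0.480000, y=-0.615640: f=-1.063472 → y ← -0.615640 + 0.52·(-1.063472) = -1.168645
t=0.040000, y=-1.168645: f=-1.975170 → y ← -1.168645 + 0.52·(-1.975170) = -2.195734
y(0.56) ≈ -2.1957

-2.1957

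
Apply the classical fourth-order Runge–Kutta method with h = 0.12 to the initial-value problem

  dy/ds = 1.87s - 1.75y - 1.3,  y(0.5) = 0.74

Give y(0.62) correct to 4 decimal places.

0.5729

RK4: k1 = f(s_n, y_n); k2 = f(s_n + h/2, y_n + (h/2)·k1); k3 = f(s_n + h/2, y_n + (h/2)·k2); k4 = f(s_n + h, y_n + h·k3); y_{n+1} = y_n + (h/6)·(k1 + 2k2 + 2k3 + k4).
s=0.500000, y=0.740000:
  k1 = f(0.500000, 0.740000) = -1.660000
  k2 = f(0.560000, 0.640400) = -1.373500
  k3 = f(0.560000, 0.657590) = -1.403582
  k4 = f(0.620000, 0.571570) = -1.140848
  y ← 0.740000 + (0.12/6)·(k1 + 2k2 + 2k3 + k4) = 0.572900
y(0.62) ≈ 0.5729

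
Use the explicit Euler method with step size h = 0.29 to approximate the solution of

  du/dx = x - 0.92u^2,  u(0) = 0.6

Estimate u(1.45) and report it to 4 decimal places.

Euler: u_{n+1} = u_n + h·f(x_n, u_n).
x=0.000000, u=0.600000: f=-0.331200 → u ← 0.600000 + 0.29·(-0.331200) = 0.503952
x=0.290000, u=0.503952: f=0.056350 → u ← 0.503952 + 0.29·0.056350 = 0.520293
x=0.580000, u=0.520293: f=0.330951 → u ← 0.520293 + 0.29·0.330951 = 0.616269
x=0.870000, u=0.616269: f=0.520595 → u ← 0.616269 + 0.29·0.520595 = 0.767242
x=1.160000, u=0.767242: f=0.618433 → u ← 0.767242 + 0.29·0.618433 = 0.946587
u(1.45) ≈ 0.9466

0.9466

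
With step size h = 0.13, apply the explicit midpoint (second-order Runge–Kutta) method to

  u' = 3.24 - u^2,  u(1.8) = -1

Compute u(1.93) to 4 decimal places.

Midpoint: k1 = f(t_n, u_n); k2 = f(t_n + h/2, u_n + (h/2)·k1); u_{n+1} = u_n + h·k2.
t=1.800000, u=-1.000000:
  k1 = f(1.800000, -1.000000) = 2.240000
  k2 = f(1.865000, -0.854400) = 2.510001
  u ← -1.000000 + 0.13·2.510001 = -0.673700
u(1.93) ≈ -0.6737

-0.6737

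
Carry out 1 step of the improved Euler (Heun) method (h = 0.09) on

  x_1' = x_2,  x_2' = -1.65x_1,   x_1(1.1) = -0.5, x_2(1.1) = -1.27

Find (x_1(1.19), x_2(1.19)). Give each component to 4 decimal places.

Heun on (x_1,x_2): k1 = f(t_n, state_n); k2 = f(t_n + h, state_n + h·k1); state_{n+1} = state_n + (h/2)·(k1 + k2).
1.100000: (-0.500000, -1.270000)
  k1 = (-1.270000, 0.825000)
  predictor → (-0.614300, -1.195750)
  k2 = (-1.195750, 1.013595)
  → (-0.610959, -1.187263)
(x_1(1.19), x_2(1.19)) ≈ (-0.6110, -1.1873)

-0.6110, -1.1873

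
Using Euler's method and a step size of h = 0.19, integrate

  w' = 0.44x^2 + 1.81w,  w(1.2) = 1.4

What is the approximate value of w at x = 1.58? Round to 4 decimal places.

2.8518

Euler: w_{n+1} = w_n + h·f(x_n, w_n).
x=1.200000, w=1.400000: f=3.167600 → w ← 1.400000 + 0.19·3.167600 = 2.001844
x=1.390000, w=2.001844: f=4.473462 → w ← 2.001844 + 0.19·4.473462 = 2.851802
w(1.58) ≈ 2.8518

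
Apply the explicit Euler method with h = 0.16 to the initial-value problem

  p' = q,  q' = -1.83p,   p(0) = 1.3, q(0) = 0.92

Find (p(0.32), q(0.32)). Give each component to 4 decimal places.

1.5335, 0.1156

Euler on (p,q): p_{n+1} = p_n + h·p', q_{n+1} = q_n + h·q'.
0.000000: (1.300000, 0.920000); f=(0.920000, -2.379000) → (1.447200, 0.539360)
0.160000: (1.447200, 0.539360); f=(0.539360, -2.648376) → (1.533498, 0.115620)
(p(0.32), q(0.32)) ≈ (1.5335, 0.1156)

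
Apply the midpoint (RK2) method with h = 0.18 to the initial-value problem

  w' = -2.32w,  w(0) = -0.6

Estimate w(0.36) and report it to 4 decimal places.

-0.2690

Midpoint: k1 = f(t_n, w_n); k2 = f(t_n + h/2, w_n + (h/2)·k1); w_{n+1} = w_n + h·k2.
t=0.000000, w=-0.600000:
  k1 = f(0.000000, -0.600000) = 1.392000
  k2 = f(0.090000, -0.474720) = 1.101350
  w ← -0.600000 + 0.18·1.101350 = -0.401757
t=0.180000, w=-0.401757:
  k1 = f(0.180000, -0.401757) = 0.932076
  k2 = f(0.270000, -0.317870) = 0.737459
  w ← -0.401757 + 0.18·0.737459 = -0.269014
w(0.36) ≈ -0.2690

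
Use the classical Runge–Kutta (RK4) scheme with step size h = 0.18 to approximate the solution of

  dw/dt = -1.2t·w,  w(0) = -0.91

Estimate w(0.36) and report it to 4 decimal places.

-0.8419

RK4: k1 = f(t_n, w_n); k2 = f(t_n + h/2, w_n + (h/2)·k1); k3 = f(t_n + h/2, w_n + (h/2)·k2); k4 = f(t_n + h, w_n + h·k3); w_{n+1} = w_n + (h/6)·(k1 + 2k2 + 2k3 + k4).
t=0.000000, w=-0.910000:
  k1 = f(0.000000, -0.910000) = 0.000000
  k2 = f(0.090000, -0.910000) = 0.098280
  k3 = f(0.090000, -0.901155) = 0.097325
  k4 = f(0.180000, -0.892482) = 0.192776
  w ← -0.910000 + (0.18/6)·(k1 + 2k2 + 2k3 + k4) = -0.892480
t=0.180000, w=-0.892480:
  k1 = f(0.180000, -0.892480) = 0.192776
  k2 = f(0.270000, -0.875131) = 0.283542
  k3 = f(0.270000, -0.866962) = 0.280896
  k4 = f(0.360000, -0.841919) = 0.363709
  w ← -0.892480 + (0.18/6)·(k1 + 2k2 + 2k3 + k4) = -0.841920
w(0.36) ≈ -0.8419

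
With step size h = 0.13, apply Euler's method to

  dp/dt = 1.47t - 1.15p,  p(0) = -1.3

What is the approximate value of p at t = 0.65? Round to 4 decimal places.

Euler: p_{n+1} = p_n + h·f(t_n, p_n).
t=0.000000, p=-1.300000: f=1.495000 → p ← -1.300000 + 0.13·1.495000 = -1.105650
t=0.130000, p=-1.105650: f=1.462597 → p ← -1.105650 + 0.13·1.462597 = -0.915512
t=0.260000, p=-0.915512: f=1.435039 → p ← -0.915512 + 0.13·1.435039 = -0.728957
t=0.390000, p=-0.728957: f=1.411601 → p ← -0.728957 + 0.13·1.411601 = -0.545449
t=0.520000, p=-0.545449: f=1.391666 → p ← -0.545449 + 0.13·1.391666 = -0.364532
p(0.65) ≈ -0.3645

-0.3645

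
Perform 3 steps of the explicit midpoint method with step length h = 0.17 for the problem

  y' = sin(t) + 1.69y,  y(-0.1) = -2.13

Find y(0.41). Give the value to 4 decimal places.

Midpoint: k1 = f(t_n, y_n); k2 = f(t_n + h/2, y_n + (h/2)·k1); y_{n+1} = y_n + h·k2.
t=-0.100000, y=-2.130000:
  k1 = f(-0.100000, -2.130000) = -3.699533
  k2 = f(-0.015000, -2.444460) = -4.146137
  y ← -2.130000 + 0.17·(-4.146137) = -2.834843
t=0.070000, y=-2.834843:
  k1 = f(0.070000, -2.834843) = -4.720942
  k2 = f(0.155000, -3.236123) = -5.314669
  y ← -2.834843 + 0.17·(-5.314669) = -3.738337
t=0.240000, y=-3.738337:
  k1 = f(0.240000, -3.738337) = -6.080087
  k2 = f(0.325000, -4.255144) = -6.871885
  y ← -3.738337 + 0.17·(-6.871885) = -4.906558
y(0.41) ≈ -4.9066

-4.9066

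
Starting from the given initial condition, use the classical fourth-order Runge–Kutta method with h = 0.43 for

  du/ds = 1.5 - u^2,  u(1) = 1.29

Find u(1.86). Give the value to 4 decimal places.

1.2329

RK4: k1 = f(s_n, u_n); k2 = f(s_n + h/2, u_n + (h/2)·k1); k3 = f(s_n + h/2, u_n + (h/2)·k2); k4 = f(s_n + h, u_n + h·k3); u_{n+1} = u_n + (h/6)·(k1 + 2k2 + 2k3 + k4).
s=1.000000, u=1.290000:
  k1 = f(1.000000, 1.290000) = -0.164100
  k2 = f(1.215000, 1.254719) = -0.074319
  k3 = f(1.215000, 1.274022) = -0.123131
  k4 = f(1.430000, 1.237054) = -0.030302
  u ← 1.290000 + (0.43/6)·(k1 + 2k2 + 2k3 + k4) = 1.247767
s=1.430000, u=1.247767:
  k1 = f(1.430000, 1.247767) = -0.056922
  k2 = f(1.645000, 1.235529) = -0.026531
  k3 = f(1.645000, 1.242063) = -0.042720
  k4 = f(1.860000, 1.229397) = -0.011418
  u ← 1.247767 + (0.43/6)·(k1 + 2k2 + 2k3 + k4) = 1.232943
u(1.86) ≈ 1.2329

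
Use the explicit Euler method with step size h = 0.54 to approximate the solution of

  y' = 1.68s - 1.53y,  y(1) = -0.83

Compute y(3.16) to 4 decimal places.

2.7510

Euler: y_{n+1} = y_n + h·f(s_n, y_n).
s=1.000000, y=-0.830000: f=2.949900 → y ← -0.830000 + 0.54·2.949900 = 0.762946
s=1.540000, y=0.762946: f=1.419893 → y ← 0.762946 + 0.54·1.419893 = 1.529688
s=2.080000, y=1.529688: f=1.153977 → y ← 1.529688 + 0.54·1.153977 = 2.152836
s=2.620000, y=2.152836: f=1.107761 → y ← 2.152836 + 0.54·1.107761 = 2.751027
y(3.16) ≈ 2.7510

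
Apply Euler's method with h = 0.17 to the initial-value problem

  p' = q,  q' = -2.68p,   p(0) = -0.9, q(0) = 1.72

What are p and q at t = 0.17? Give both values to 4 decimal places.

Euler on (p,q): p_{n+1} = p_n + h·p', q_{n+1} = q_n + h·q'.
0.000000: (-0.900000, 1.720000); f=(1.720000, 2.412000) → (-0.607600, 2.130040)
(p(0.17), q(0.17)) ≈ (-0.6076, 2.1300)

-0.6076, 2.1300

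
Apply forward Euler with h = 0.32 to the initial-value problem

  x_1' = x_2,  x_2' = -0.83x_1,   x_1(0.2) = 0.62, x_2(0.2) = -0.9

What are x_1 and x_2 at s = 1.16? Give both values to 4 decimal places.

-0.3776, -1.1505

Euler on (x_1,x_2): x_1_{n+1} = x_1_n + h·x_1', x_2_{n+1} = x_2_n + h·x_2'.
0.200000: (0.620000, -0.900000); f=(-0.900000, -0.514600) → (0.332000, -1.064672)
0.520000: (0.332000, -1.064672); f=(-1.064672, -0.275560) → (-0.008695, -1.152851)
0.840000: (-0.008695, -1.152851); f=(-1.152851, 0.007217) → (-0.377607, -1.150542)
(x_1(1.16), x_2(1.16)) ≈ (-0.3776, -1.1505)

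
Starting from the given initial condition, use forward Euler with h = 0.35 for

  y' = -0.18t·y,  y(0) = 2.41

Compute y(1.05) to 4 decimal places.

Euler: y_{n+1} = y_n + h·f(t_n, y_n).
t=0.000000, y=2.410000: f=0.000000 → y ← 2.410000 + 0.35·0.000000 = 2.410000
t=0.350000, y=2.410000: f=-0.151830 → y ← 2.410000 + 0.35·(-0.151830) = 2.356860
t=0.700000, y=2.356860: f=-0.296964 → y ← 2.356860 + 0.35·(-0.296964) = 2.252922
y(1.05) ≈ 2.2529

2.2529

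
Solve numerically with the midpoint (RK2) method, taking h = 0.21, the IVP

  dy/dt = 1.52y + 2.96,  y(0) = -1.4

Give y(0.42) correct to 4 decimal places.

Midpoint: k1 = f(t_n, y_n); k2 = f(t_n + h/2, y_n + (h/2)·k1); y_{n+1} = y_n + h·k2.
t=0.000000, y=-1.400000:
  k1 = f(0.000000, -1.400000) = 0.832000
  k2 = f(0.105000, -1.312640) = 0.964787
  y ← -1.400000 + 0.21·0.964787 = -1.197395
t=0.210000, y=-1.197395:
  k1 = f(0.210000, -1.197395) = 1.139960
  k2 = f(0.315000, -1.077699) = 1.321898
  y ← -1.197395 + 0.21·1.321898 = -0.919796
y(0.42) ≈ -0.9198

-0.9198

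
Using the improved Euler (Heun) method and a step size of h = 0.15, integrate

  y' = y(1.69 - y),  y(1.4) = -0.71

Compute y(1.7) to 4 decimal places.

Heun: k1 = f(x_n, y_n); k2 = f(x_n + h, y_n + h·k1); y_{n+1} = y_n + (h/2)·(k1 + k2).
x=1.400000, y=-0.710000:
  k1 = f(1.400000, -0.710000) = -1.704000
  k2 = f(1.550000, -0.965600) = -2.564247
  y ← -0.710000 + (0.15/2)·(-1.704000 + (-2.564247)) = -1.030119
x=1.550000, y=-1.030119:
  k1 = f(1.550000, -1.030119) = -2.802045
  k2 = f(1.700000, -1.450425) = -4.554952
  y ← -1.030119 + (0.15/2)·(-2.802045 + (-4.554952)) = -1.581893
y(1.7) ≈ -1.5819

-1.5819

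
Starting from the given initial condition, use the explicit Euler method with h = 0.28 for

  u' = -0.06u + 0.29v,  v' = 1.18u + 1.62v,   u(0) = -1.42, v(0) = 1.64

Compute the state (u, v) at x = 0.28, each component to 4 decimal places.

-1.2630, 1.9147

Euler on (u,v): u_{n+1} = u_n + h·u', v_{n+1} = v_n + h·v'.
0.000000: (-1.420000, 1.640000); f=(0.560800, 0.981200) → (-1.262976, 1.914736)
(u(0.28), v(0.28)) ≈ (-1.2630, 1.9147)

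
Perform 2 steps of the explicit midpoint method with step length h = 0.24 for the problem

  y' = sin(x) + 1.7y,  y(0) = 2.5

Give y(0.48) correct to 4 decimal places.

5.6985

Midpoint: k1 = f(x_n, y_n); k2 = f(x_n + h/2, y_n + (h/2)·k1); y_{n+1} = y_n + h·k2.
x=0.000000, y=2.500000:
  k1 = f(0.000000, 2.500000) = 4.250000
  k2 = f(0.120000, 3.010000) = 5.236712
  y ← 2.500000 + 0.24·5.236712 = 3.756811
x=0.240000, y=3.756811:
  k1 = f(0.240000, 3.756811) = 6.624281
  k2 = f(0.360000, 4.551725) = 8.090206
  y ← 3.756811 + 0.24·8.090206 = 5.698460
y(0.48) ≈ 5.6985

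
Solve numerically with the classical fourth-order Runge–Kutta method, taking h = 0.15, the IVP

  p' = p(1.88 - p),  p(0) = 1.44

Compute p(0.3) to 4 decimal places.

RK4: k1 = f(x_n, p_n); k2 = f(x_n + h/2, p_n + (h/2)·k1); k3 = f(x_n + h/2, p_n + (h/2)·k2); k4 = f(x_n + h, p_n + h·k3); p_{n+1} = p_n + (h/6)·(k1 + 2k2 + 2k3 + k4).
x=0.000000, p=1.440000:
  k1 = f(0.000000, 1.440000) = 0.633600
  k2 = f(0.075000, 1.487520) = 0.583822
  k3 = f(0.075000, 1.483787) = 0.587896
  k4 = f(0.150000, 1.528184) = 0.537639
  p ← 1.440000 + (0.15/6)·(k1 + 2k2 + 2k3 + k4) = 1.527867
x=0.150000, p=1.527867:
  k1 = f(0.150000, 1.527867) = 0.538013
  k2 = f(0.225000, 1.568218) = 0.488942
  k3 = f(0.225000, 1.564538) = 0.493553
  k4 = f(0.300000, 1.601900) = 0.445489
  p ← 1.527867 + (0.15/6)·(k1 + 2k2 + 2k3 + k4) = 1.601579
p(0.3) ≈ 1.6016

1.6016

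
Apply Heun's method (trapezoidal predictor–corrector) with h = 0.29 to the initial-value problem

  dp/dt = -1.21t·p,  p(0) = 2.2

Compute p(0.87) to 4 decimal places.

Heun: k1 = f(t_n, p_n); k2 = f(t_n + h, p_n + h·k1); p_{n+1} = p_n + (h/2)·(k1 + k2).
t=0.000000, p=2.200000:
  k1 = f(0.000000, 2.200000) = 0.000000
  k2 = f(0.290000, 2.200000) = -0.771980
  p ← 2.200000 + (0.29/2)·(0.000000 + (-0.771980)) = 2.088063
t=0.290000, p=2.088063:
  k1 = f(0.290000, 2.088063) = -0.732701
  k2 = f(0.580000, 1.875580) = -1.316282
  p ← 2.088063 + (0.29/2)·(-0.732701 + (-1.316282)) = 1.790960
t=0.580000, p=1.790960:
  k1 = f(0.580000, 1.790960) = -1.256896
  k2 = f(0.870000, 1.426461) = -1.501635
  p ← 1.790960 + (0.29/2)·(-1.256896 + (-1.501635)) = 1.390973
p(0.87) ≈ 1.3910

1.3910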